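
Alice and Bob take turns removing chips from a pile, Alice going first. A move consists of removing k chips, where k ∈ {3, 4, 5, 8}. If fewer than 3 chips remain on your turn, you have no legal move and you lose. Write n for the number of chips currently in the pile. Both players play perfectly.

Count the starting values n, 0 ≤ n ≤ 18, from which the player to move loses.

Label each position W (a win for the player to move) or L (a loss). A position with no legal move is L; any other position is W exactly when some move reaches an L, and L when every move reaches a W.
n=0: no move → L
n=1: no move → L
n=2: no move → L
n=3: W (go to 0, an L position)
n=4: W (go to 1, an L position)
n=5: W (go to 2, an L position)
n=6: W (go to 2, an L position)
n=7: W (go to 2, an L position)
n=8: W (go to 0, an L position)
n=9: W (go to 1, an L position)
n=10: W (go to 2, an L position)
n=11: L (options 8(W), 7(W), 6(W), 3(W) are all W)
n=12: L (options 9(W), 8(W), 7(W), 4(W) are all W)
n=13: L (options 10(W), 9(W), 8(W), 5(W) are all W)
n=14: W (go to 11, an L position)
n=15: W (go to 12, an L position)
n=16: W (go to 13, an L position)
n=17: W (go to 13, an L position)
n=18: W (go to 13, an L position)
L entries with 0 ≤ n ≤ 18: n = 0, 1, 2, 11, 12, 13; that makes 6.

6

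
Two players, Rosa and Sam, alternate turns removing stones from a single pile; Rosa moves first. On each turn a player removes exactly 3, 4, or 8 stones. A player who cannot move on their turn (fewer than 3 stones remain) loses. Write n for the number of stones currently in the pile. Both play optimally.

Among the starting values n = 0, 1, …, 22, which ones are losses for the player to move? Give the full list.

0, 1, 2, 7, 12, 13, 14, 19

Label each position W (a win for the player to move) or L (a loss). A position with no legal move is L; any other position is W exactly when some move reaches an L, and L when every move reaches a W.
n=0: no move → L
n=1: no move → L
n=2: no move → L
n=3: reaches L-position 0 → W
n=4: reaches L-position 1 → W
n=5: reaches L-position 2 → W
n=6: reaches L-position 2 → W
n=7: only reaches 4(W), 3(W), all W → L
n=8: reaches L-position 0 → W
n=9: reaches L-position 1 → W
n=10: reaches L-position 7 → W
n=11: reaches L-position 7 → W
n=12: only reaches 9(W), 8(W), 4(W), all W → L
n=13: only reaches 10(W), 9(W), 5(W), all W → L
n=14: only reaches 11(W), 10(W), 6(W), all W → L
n=15: reaches L-position 12 → W
n=16: reaches L-position 13 → W
n=17: reaches L-position 14 → W
n=18: reaches L-position 14 → W
n=19: only reaches 16(W), 15(W), 11(W), all W → L
n=20: reaches L-position 12 → W
n=21: reaches L-position 13 → W
n=22: reaches L-position 19 → W
Reading off the rows marked L gives the requested list; there are 8 such values of n.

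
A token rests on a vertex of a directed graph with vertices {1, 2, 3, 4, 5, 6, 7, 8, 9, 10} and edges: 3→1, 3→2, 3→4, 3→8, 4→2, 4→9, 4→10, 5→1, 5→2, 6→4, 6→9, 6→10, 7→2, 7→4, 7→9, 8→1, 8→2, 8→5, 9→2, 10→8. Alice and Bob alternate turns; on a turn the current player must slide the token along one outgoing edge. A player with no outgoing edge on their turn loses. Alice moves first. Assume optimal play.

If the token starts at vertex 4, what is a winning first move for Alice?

Move to 10.

Label each position W (a win for the player to move) or L (a loss). A position with no legal move is L; any other position is W exactly when some move reaches an L, and L when every move reaches a W.
Every edge goes from a vertex to one that appears earlier in the order 1, 2, 5, 8, 10, 9, 4, 6, 7, 3, so processing vertices in that order labels each vertex after all of its successors.
1: no outgoing edge → L
2: no outgoing edge → L
5: can move to 2, which is L ⇒ W
8: can move to 2, which is L ⇒ W
10: the only move is to 8(W), a W ⇒ L
9: can move to 2, which is L ⇒ W
4: can move to 10, which is L ⇒ W
6: can move to 10, which is L ⇒ W
7: can move to 2, which is L ⇒ W
3: can move to 2, which is L ⇒ W
From 4, the L positions reachable in one move are: 10, 2. Any move reaching one of these is winning.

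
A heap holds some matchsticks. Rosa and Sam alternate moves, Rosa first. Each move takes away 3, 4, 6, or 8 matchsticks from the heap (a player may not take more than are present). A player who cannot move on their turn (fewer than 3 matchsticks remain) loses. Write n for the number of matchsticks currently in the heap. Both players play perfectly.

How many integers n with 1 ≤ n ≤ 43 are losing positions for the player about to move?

Classify positions by backward induction: terminal positions (no move available) are L. From any other position, the mover wins iff some move reaches an L.
n=0: no move → L
n=1: no move → L
n=2: no move → L
n=3: can move to 0, which is L ⇒ W
n=4: can move to 1, which is L ⇒ W
n=5: can move to 2, which is L ⇒ W
n=6: can move to 2, which is L ⇒ W
n=7: can move to 1, which is L ⇒ W
n=8: can move to 2, which is L ⇒ W
n=9: can move to 1, which is L ⇒ W
n=10: can move to 2, which is L ⇒ W
n=11: moves to 8(W), 7(W), 5(W), 3(W); every one is W ⇒ L
n=12: moves to 9(W), 8(W), 6(W), 4(W); every one is W ⇒ L
n=13: moves to 10(W), 9(W), 7(W), 5(W); every one is W ⇒ L
n=14: can move to 11, which is L ⇒ W
n=15: can move to 12, which is L ⇒ W
n=16: can move to 13, which is L ⇒ W
n=17: can move to 13, which is L ⇒ W
n=18: can move to 12, which is L ⇒ W
n=19: can move to 13, which is L ⇒ W
n=20: can move to 12, which is L ⇒ W
n=21: can move to 13, which is L ⇒ W
n=22: moves to 19(W), 18(W), 16(W), 14(W); every one is W ⇒ L
n=23: moves to 20(W), 19(W), 17(W), 15(W); every one is W ⇒ L
n=24: moves to 21(W), 20(W), 18(W), 16(W); every one is W ⇒ L
n=25: can move to 22, which is L ⇒ W
n=26: can move to 23, which is L ⇒ W
n=27: can move to 24, which is L ⇒ W
n=28: can move to 24, which is L ⇒ W
n=29: can move to 23, which is L ⇒ W
n=30: can move to 24, which is L ⇒ W
n=31: can move to 23, which is L ⇒ W
n=32: can move to 24, which is L ⇒ W
n=33: moves to 30(W), 29(W), 27(W), 25(W); every one is W ⇒ L
n=34: moves to 31(W), 30(W), 28(W), 26(W); every one is W ⇒ L
n=35: moves to 32(W), 31(W), 29(W), 27(W); every one is W ⇒ L
n=36: can move to 33, which is L ⇒ W
n=37: can move to 34, which is L ⇒ W
n=38: can move to 35, which is L ⇒ W
n=39: can move to 35, which is L ⇒ W
n=40: can move to 34, which is L ⇒ W
n=41: can move to 35, which is L ⇒ W
n=42: can move to 34, which is L ⇒ W
n=43: can move to 35, which is L ⇒ W
L entries with 1 ≤ n ≤ 43 (n=0 is outside the asked range and is not counted): n = 1, 2, 11, 12, 13, 22, 23, 24, 33, 34, 35; that makes 11.

11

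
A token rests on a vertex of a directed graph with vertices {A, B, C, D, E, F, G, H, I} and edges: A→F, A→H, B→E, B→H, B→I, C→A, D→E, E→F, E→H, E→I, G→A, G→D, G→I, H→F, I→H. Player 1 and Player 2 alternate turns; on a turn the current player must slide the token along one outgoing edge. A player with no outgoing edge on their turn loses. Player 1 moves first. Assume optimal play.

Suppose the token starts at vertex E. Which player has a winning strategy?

Compute win/loss labels from the base case upward. A position with no move is L. Any other position is W if it can reach an L in one move, else L.
Every edge goes from a vertex to one that appears earlier in the order F, H, I, A, E, D, G, B, C, so processing vertices in that order labels each vertex after all of its successors.
F: no outgoing edge → L
H: W (go to F, an L position)
I: L (sole option H(W) is W)
A: W (go to F, an L position)
E: W (go to I, an L position)
D: L (sole option E(W) is W)
G: W (go to D, an L position)
B: W (go to I, an L position)
C: L (sole option A(W) is W)
From E Player 1 can move to I, reaching an L position.

Player 1 wins.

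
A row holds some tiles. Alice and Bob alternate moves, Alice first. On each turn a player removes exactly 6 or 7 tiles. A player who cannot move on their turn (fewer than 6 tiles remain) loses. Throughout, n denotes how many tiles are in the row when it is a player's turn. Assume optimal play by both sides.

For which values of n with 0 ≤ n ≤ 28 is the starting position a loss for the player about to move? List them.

Label each position W (a win for the player to move) or L (a loss). A position with no legal move is L; any other position is W exactly when some move reaches an L, and L when every move reaches a W.
n=0: no move → L
n=1: no move → L
n=2: no move → L
n=3: no move → L
n=4: no move → L
n=5: no move → L
n=6: →0(L), so W
n=7: →1(L), so W
n=8: →2(L), so W
n=9: →3(L), so W
n=10: →4(L), so W
n=11: →5(L), so W
n=12: →5(L), so W
n=13: →7(W), 6(W) — all W, so L
n=14: →8(W), 7(W) — all W, so L
n=15: →9(W), 8(W) — all W, so L
n=16: →10(W), 9(W) — all W, so L
n=17: →11(W), 10(W) — all W, so L
n=18: →12(W), 11(W) — all W, so L
n=19: →13(L), so W
n=20: →14(L), so W
n=21: →15(L), so W
n=22: →16(L), so W
n=23: →17(L), so W
n=24: →18(L), so W
n=25: →18(L), so W
n=26: →20(W), 19(W) — all W, so L
n=27: →21(W), 20(W) — all W, so L
n=28: →22(W), 21(W) — all W, so L
The losing starting values of n are exactly the entries labelled L in this table (15 of them).

0, 1, 2, 3, 4, 5, 13, 14, 15, 16, 17, 18, 26, 27, 28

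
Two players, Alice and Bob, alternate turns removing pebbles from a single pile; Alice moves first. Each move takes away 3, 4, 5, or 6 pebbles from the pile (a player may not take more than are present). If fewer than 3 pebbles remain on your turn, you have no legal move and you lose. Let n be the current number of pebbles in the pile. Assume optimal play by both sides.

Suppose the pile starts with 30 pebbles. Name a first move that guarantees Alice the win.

Remove 3, leaving 27.

Positions with no move are L. A position that does have a move is losing for the player to move precisely when every available move leads to a winning position for the opponent. Fill in the labels:
n=0: no move → L
n=1: no move → L
n=2: no move → L
n=3: →0(L), so W
n=4: →1(L), so W
n=5: →2(L), so W
n=6: →2(L), so W
n=7: →2(L), so W
n=8: →2(L), so W
n=9: →6(W), 5(W), 4(W), 3(W) — all W, so L
n=10: →7(W), 6(W), 5(W), 4(W) — all W, so L
n=11: →8(W), 7(W), 6(W), 5(W) — all W, so L
n=12: →9(L), so W
n=13: →10(L), so W
n=14: →11(L), so W
n=15: →11(L), so W
n=16: →11(L), so W
n=17: →11(L), so W
n=18: →15(W), 14(W), 13(W), 12(W) — all W, so L
n=19: →16(W), 15(W), 14(W), 13(W) — all W, so L
n=20: →17(W), 16(W), 15(W), 14(W) — all W, so L
n=21: →18(L), so W
n=22: →19(L), so W
n=23: →20(L), so W
n=24: →20(L), so W
n=25: →20(L), so W
n=26: →20(L), so W
n=27: →24(W), 23(W), 22(W), 21(W) — all W, so L
n=28: →25(W), 24(W), 23(W), 22(W) — all W, so L
n=29: →26(W), 25(W), 24(W), 23(W) — all W, so L
n=30: →27(L), so W
From 30, the L positions reachable in one move are: 27.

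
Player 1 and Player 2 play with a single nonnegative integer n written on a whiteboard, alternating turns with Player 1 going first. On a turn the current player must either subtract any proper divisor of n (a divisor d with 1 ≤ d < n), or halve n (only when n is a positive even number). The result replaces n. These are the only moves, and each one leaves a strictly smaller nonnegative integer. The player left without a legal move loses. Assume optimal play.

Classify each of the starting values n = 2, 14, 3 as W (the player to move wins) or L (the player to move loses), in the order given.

Label each position W (a win for the player to move) or L (a loss). A position with no legal move is L; any other position is W exactly when some move reaches an L, and L when every move reaches a W.
n=0: no move → L
n=1: no move → L
n=2: reaches L-position 1 → W
n=3: only reaches 2(W), which is W → L
n=4: reaches L-position 3 → W
n=5: only reaches 4(W), which is W → L
n=6: reaches L-position 3 → W
n=7: only reaches 6(W), which is W → L
n=8: reaches L-position 7 → W
n=9: only reaches 6(W), 8(W), all W → L
n=10: reaches L-position 5 → W
n=11: only reaches 10(W), which is W → L
n=12: reaches L-position 9 → W
n=13: only reaches 12(W), which is W → L
n=14: reaches L-position 7 → W

2: W, 14: W, 3: L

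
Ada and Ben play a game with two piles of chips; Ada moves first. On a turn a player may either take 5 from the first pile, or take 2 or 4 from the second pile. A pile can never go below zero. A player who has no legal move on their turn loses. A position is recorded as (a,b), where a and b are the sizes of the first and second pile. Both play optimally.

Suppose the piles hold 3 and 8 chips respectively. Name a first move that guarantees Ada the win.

Positions with no move are L. A position that does have a move is losing for the player to move precisely when every available move leads to a winning position for the opponent. Fill in the labels:
No move ever increases a pile, so every position that can arise here has a ≤ 3 and b ≤ 8; it is enough to label the cells with 0 ≤ a ≤ 3 and 0 ≤ b ≤ 8.
Every move lowers a or b (never raises either), so fill the grid row by row in increasing a, and left to right within a row: each cell's successors are then already labelled.
      b=0  b=1  b=2  b=3  b=4  b=5  b=6  b=7  b=8
a=0:    L    L    W    W    W    W    L    L    W
a=1:    L    L    W    W    W    W    L    L    W
a=2:    L    L    W    W    W    W    L    L    W
a=3:    L    L    W    W    W    W    L    L    W
Cells with no legal move (terminal, hence L): (0,0), (0,1), (1,0), (1,1), (2,0), (2,1), (3,0), (3,1).
The remaining L cells, each justified by listing all of its moves:
(0,6): L (options (0,4)(W), (0,2)(W) are all W)
(0,7): L (options (0,5)(W), (0,3)(W) are all W)
(1,6): L (options (1,4)(W), (1,2)(W) are all W)
(1,7): L (options (1,5)(W), (1,3)(W) are all W)
(2,6): L (options (2,4)(W), (2,2)(W) are all W)
(2,7): L (options (2,5)(W), (2,3)(W) are all W)
(3,6): L (options (3,4)(W), (3,2)(W) are all W)
(3,7): L (options (3,5)(W), (3,3)(W) are all W)
Every other cell has at least one move into one of the L cells above, so it is W.
From (3,8), the L positions reachable in one move are: (3,6).

Move to (3,6).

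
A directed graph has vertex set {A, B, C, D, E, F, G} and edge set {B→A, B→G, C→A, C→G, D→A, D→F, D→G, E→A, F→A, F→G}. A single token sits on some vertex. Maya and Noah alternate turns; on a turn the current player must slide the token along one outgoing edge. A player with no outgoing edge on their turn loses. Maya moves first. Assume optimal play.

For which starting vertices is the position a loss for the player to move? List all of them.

A, G

Work bottom-up. With no move the player to move loses. Otherwise the position is W if at least one move leads to an L position for the opponent, and L if every move leads to a W.
Every edge goes from a vertex to one that appears earlier in the order G, A, B, F, C, E, D, so processing vertices in that order labels each vertex after all of its successors.
G: no outgoing edge → L
A: no outgoing edge → L
B: W (go to A, an L position)
F: W (go to A, an L position)
C: W (go to A, an L position)
E: W (go to A, an L position)
D: W (go to A, an L position)
The losing starting vertices are exactly the entries labelled L in this table (2 of them).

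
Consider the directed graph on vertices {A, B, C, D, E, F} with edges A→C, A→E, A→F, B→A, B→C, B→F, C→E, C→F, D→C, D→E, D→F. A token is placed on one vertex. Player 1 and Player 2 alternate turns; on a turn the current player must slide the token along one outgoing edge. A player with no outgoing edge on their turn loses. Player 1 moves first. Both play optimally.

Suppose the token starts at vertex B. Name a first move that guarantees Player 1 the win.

Compute win/loss labels from the base case upward. A position with no move is L. Any other position is W if it can reach an L in one move, else L.
Every edge goes from a vertex to one that appears earlier in the order F, E, C, A, B, D, so processing vertices in that order labels each vertex after all of its successors.
F: no outgoing edge → L
E: no outgoing edge → L
C: can move to E, which is L ⇒ W
A: can move to E, which is L ⇒ W
B: can move to F, which is L ⇒ W
D: can move to E, which is L ⇒ W
From B, the L positions reachable in one move are: F.

Move to F.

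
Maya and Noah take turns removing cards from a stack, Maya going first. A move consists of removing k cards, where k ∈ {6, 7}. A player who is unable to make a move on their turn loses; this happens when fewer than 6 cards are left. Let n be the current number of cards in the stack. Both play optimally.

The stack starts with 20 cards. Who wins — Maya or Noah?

Maya wins.

Positions with no move are L. A position that does have a move is losing for the player to move precisely when every available move leads to a winning position for the opponent. Fill in the labels:
n=0: no move → L
n=1: no move → L
n=2: no move → L
n=3: no move → L
n=4: no move → L
n=5: no move → L
n=6: can move to 0, which is L ⇒ W
n=7: can move to 1, which is L ⇒ W
n=8: can move to 2, which is L ⇒ W
n=9: can move to 3, which is L ⇒ W
n=10: can move to 4, which is L ⇒ W
n=11: can move to 5, which is L ⇒ W
n=12: can move to 5, which is L ⇒ W
n=13: moves to 7(W), 6(W); every one is W ⇒ L
n=14: moves to 8(W), 7(W); every one is W ⇒ L
n=15: moves to 9(W), 8(W); every one is W ⇒ L
n=16: moves to 10(W), 9(W); every one is W ⇒ L
n=17: moves to 11(W), 10(W); every one is W ⇒ L
n=18: moves to 12(W), 11(W); every one is W ⇒ L
n=19: can move to 13, which is L ⇒ W
n=20: can move to 14, which is L ⇒ W
From 20 Maya can remove 6, leaving 14, reaching an L position.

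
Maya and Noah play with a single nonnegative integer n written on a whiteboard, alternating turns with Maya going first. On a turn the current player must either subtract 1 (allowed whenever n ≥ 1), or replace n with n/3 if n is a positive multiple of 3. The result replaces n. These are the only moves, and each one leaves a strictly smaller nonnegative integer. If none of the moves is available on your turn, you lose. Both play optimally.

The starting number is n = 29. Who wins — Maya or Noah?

Maya wins.

Use the standard recursion: the mover loses at a terminal position; elsewhere, the mover wins exactly when some move hands the opponent an L position.
n=0: no move → L
n=1: reaches L-position 0 → W
n=2: only reaches 1(W), which is W → L
n=3: reaches L-position 2 → W
n=4: only reaches 3(W), which is W → L
n=5: reaches L-position 4 → W
n=6: reaches L-position 2 → W
n=7: only reaches 6(W), which is W → L
n=8: reaches L-position 7 → W
n=9: only reaches 3(W), 8(W), all W → L
n=10: reaches L-position 9 → W
n=11: only reaches 10(W), which is W → L
n=12: reaches L-position 4 → W
n=13: only reaches 12(W), which is W → L
n=14: reaches L-position 13 → W
n=15: only reaches 5(W), 14(W), all W → L
n=16: reaches L-position 15 → W
n=17: only reaches 16(W), which is W → L
n=18: reaches L-position 17 → W
n=19: only reaches 18(W), which is W → L
n=20: reaches L-position 19 → W
n=21: reaches L-position 7 → W
n=22: only reaches 21(W), which is W → L
n=23: reaches L-position 22 → W
n=24: only reaches 8(W), 23(W), all W → L
n=25: reaches L-position 24 → W
n=26: only reaches 25(W), which is W → L
n=27: reaches L-position 9 → W
n=28: only reaches 27(W), which is W → L
n=29: reaches L-position 28 → W
The starting position 29 is W: Maya should move to 28, handing over an L position.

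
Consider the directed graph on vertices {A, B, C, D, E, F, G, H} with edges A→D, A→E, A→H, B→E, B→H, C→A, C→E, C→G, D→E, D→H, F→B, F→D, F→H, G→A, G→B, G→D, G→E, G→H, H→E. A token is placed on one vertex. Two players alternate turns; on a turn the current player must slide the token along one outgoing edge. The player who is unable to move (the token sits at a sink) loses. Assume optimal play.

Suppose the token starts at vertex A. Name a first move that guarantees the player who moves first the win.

Work bottom-up. With no move the player to move loses. Otherwise the position is W if at least one move leads to an L position for the opponent, and L if every move leads to a W.
Every edge goes from a vertex to one that appears earlier in the order E, H, D, B, A, F, G, C, so processing vertices in that order labels each vertex after all of its successors.
E: no outgoing edge → L
H: can move to E, which is L ⇒ W
D: can move to E, which is L ⇒ W
B: can move to E, which is L ⇒ W
A: can move to E, which is L ⇒ W
F: moves to B(W), D(W), H(W); every one is W ⇒ L
G: can move to E, which is L ⇒ W
C: can move to E, which is L ⇒ W
From A, the L positions reachable in one move are: E.

Move to E.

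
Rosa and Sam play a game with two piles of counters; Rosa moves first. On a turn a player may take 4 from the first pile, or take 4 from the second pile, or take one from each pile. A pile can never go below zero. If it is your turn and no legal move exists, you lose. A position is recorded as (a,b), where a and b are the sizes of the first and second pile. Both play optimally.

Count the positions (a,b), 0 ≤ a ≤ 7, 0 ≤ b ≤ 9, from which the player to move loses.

Classify positions by backward induction: terminal positions (no move available) are L. From any other position, the mover wins iff some move reaches an L.
Every move lowers a or b (never raises either), so fill the grid row by row in increasing a, and left to right within a row: each cell's successors are then already labelled.
      b=0  b=1  b=2  b=3  b=4  b=5  b=6  b=7  b=8  b=9
a=0:    L    L    L    L    W    W    W    W    L    L
a=1:    L    W    W    W    W    L    L    L    L    W
a=2:    L    W    L    L    W    L    W    W    W    W
a=3:    L    W    L    W    W    L    W    L    L    W
a=4:    W    W    W    W    L    L    W    L    W    W
a=5:    W    L    L    L    L    W    W    W    W    L
a=6:    W    L    W    W    W    W    L    L    L    L
a=7:    W    L    W    L    L    W    L    W    W    W
Cells with no legal move (terminal, hence L): (0,0), (0,1), (0,2), (0,3), (1,0), (2,0), (3,0).
The remaining L cells, each justified by listing all of its moves:
(0,8): L (sole option (0,4)(W) is W)
(0,9): L (sole option (0,5)(W) is W)
(1,5): L (options (1,1)(W), (0,4)(W) are all W)
(1,6): L (options (1,2)(W), (0,5)(W) are all W)
(1,7): L (options (1,3)(W), (0,6)(W) are all W)
(1,8): L (options (1,4)(W), (0,7)(W) are all W)
(2,2): L (sole option (1,1)(W) is W)
(2,3): L (sole option (1,2)(W) is W)
(2,5): L (options (2,1)(W), (1,4)(W) are all W)
(3,2): L (sole option (2,1)(W) is W)
(3,5): L (options (3,1)(W), (2,4)(W) are all W)
(3,7): L (options (3,3)(W), (2,6)(W) are all W)
(3,8): L (options (3,4)(W), (2,7)(W) are all W)
(4,4): L (options (0,4)(W), (4,0)(W), (3,3)(W) are all W)
(4,5): L (options (0,5)(W), (4,1)(W), (3,4)(W) are all W)
(4,7): L (options (0,7)(W), (4,3)(W), (3,6)(W) are all W)
(5,1): L (options (1,1)(W), (4,0)(W) are all W)
(5,2): L (options (1,2)(W), (4,1)(W) are all W)
(5,3): L (options (1,3)(W), (4,2)(W) are all W)
(5,4): L (options (1,4)(W), (5,0)(W), (4,3)(W) are all W)
(5,9): L (options (1,9)(W), (5,5)(W), (4,8)(W) are all W)
(6,1): L (options (2,1)(W), (5,0)(W) are all W)
(6,6): L (options (2,6)(W), (6,2)(W), (5,5)(W) are all W)
(6,7): L (options (2,7)(W), (6,3)(W), (5,6)(W) are all W)
(6,8): L (options (2,8)(W), (6,4)(W), (5,7)(W) are all W)
(6,9): L (options (2,9)(W), (6,5)(W), (5,8)(W) are all W)
(7,1): L (options (3,1)(W), (6,0)(W) are all W)
(7,3): L (options (3,3)(W), (6,2)(W) are all W)
(7,4): L (options (3,4)(W), (7,0)(W), (6,3)(W) are all W)
(7,6): L (options (3,6)(W), (7,2)(W), (6,5)(W) are all W)
Every other cell has at least one move into one of the L cells above, so it is W.
L cells per row: a=0: 6, a=1: 5, a=2: 4, a=3: 5, a=4: 3, a=5: 5, a=6: 5, a=7: 4; total 37.

37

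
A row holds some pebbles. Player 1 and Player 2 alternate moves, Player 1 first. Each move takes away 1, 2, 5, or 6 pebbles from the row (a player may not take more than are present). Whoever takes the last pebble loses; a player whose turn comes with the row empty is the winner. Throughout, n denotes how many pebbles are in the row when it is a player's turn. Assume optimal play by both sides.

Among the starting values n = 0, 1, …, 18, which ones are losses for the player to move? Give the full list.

1, 4, 8, 11, 15, 18

Compute win/loss labels from the base case upward. A position with no move is W. Any other position is W if it can reach an L in one move, else L.
n=0: no move; the opponent has just taken the last pebble and therefore loses → W
n=1: the only move is to 0(W), a W ⇒ L
n=2: can move to 1, which is L ⇒ W
n=3: can move to 1, which is L ⇒ W
n=4: moves to 3(W), 2(W); every one is W ⇒ L
n=5: can move to 4, which is L ⇒ W
n=6: can move to 4, which is L ⇒ W
n=7: can move to 1, which is L ⇒ W
n=8: moves to 7(W), 6(W), 3(W), 2(W); every one is W ⇒ L
n=9: can move to 8, which is L ⇒ W
n=10: can move to 8, which is L ⇒ W
n=11: moves to 10(W), 9(W), 6(W), 5(W); every one is W ⇒ L
n=12: can move to 11, which is L ⇒ W
n=13: can move to 11, which is L ⇒ W
n=14: can move to 8, which is L ⇒ W
n=15: moves to 14(W), 13(W), 10(W), 9(W); every one is W ⇒ L
n=16: can move to 15, which is L ⇒ W
n=17: can move to 15, which is L ⇒ W
n=18: moves to 17(W), 16(W), 13(W), 12(W); every one is W ⇒ L
The losing starting values of n are exactly the entries labelled L in this table (6 of them).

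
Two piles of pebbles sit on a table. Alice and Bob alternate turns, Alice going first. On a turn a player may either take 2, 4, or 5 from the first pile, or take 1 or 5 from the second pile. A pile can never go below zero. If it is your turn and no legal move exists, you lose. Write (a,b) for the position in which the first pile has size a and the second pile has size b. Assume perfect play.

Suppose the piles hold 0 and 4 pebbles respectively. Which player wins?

Classify positions by backward induction: terminal positions (no move available) are L. From any other position, the mover wins iff some move reaches an L.
No move ever increases a pile, so every position that can arise here has a ≤ 0 and b ≤ 4; it is enough to label the cells with 0 ≤ a ≤ 0 and 0 ≤ b ≤ 4.
Every move lowers a or b (never raises either), so fill the grid row by row in increasing a, and left to right within a row: each cell's successors are then already labelled.
      b=0  b=1  b=2  b=3  b=4
a=0:    L    W    L    W    L
Cells with no legal move (terminal, hence L): (0,0).
The remaining L cells, each justified by listing all of its moves:
(0,2): L (sole option (0,1)(W) is W)
(0,4): L (sole option (0,3)(W) is W)
Every other cell has at least one move into one of the L cells above, so it is W.
The starting position (0,4) is L: whatever Alice does, the opponent receives a W position.

Bob wins.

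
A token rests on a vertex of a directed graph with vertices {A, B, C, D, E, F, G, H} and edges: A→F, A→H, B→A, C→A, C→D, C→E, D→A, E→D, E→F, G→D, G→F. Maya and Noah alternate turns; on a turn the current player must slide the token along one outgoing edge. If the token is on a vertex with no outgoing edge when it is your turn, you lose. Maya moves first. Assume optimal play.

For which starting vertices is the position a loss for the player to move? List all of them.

B, D, F, H

Label each position W (a win for the player to move) or L (a loss). A position with no legal move is L; any other position is W exactly when some move reaches an L, and L when every move reaches a W.
Every edge goes from a vertex to one that appears earlier in the order H, F, A, D, B, E, C, G, so processing vertices in that order labels each vertex after all of its successors.
H: no outgoing edge → L
F: no outgoing edge → L
A: W (go to F, an L position)
D: L (sole option A(W) is W)
B: L (sole option A(W) is W)
E: W (go to D, an L position)
C: W (go to D, an L position)
G: W (go to D, an L position)
Reading off the rows marked L gives the requested list; there are 4 such vertices.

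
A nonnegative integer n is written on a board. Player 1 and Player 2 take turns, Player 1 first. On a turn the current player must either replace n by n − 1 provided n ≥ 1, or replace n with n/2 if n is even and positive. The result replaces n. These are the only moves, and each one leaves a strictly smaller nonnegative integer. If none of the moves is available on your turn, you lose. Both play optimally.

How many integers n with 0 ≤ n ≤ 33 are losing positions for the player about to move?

17

Positions with no move are L. A position that does have a move is losing for the player to move precisely when every available move leads to a winning position for the opponent. Fill in the labels:
n=0: no move → L
n=1: can move to 0, which is L ⇒ W
n=2: the only move is to 1(W), a W ⇒ L
n=3: can move to 2, which is L ⇒ W
n=4: can move to 2, which is L ⇒ W
n=5: the only move is to 4(W), a W ⇒ L
n=6: can move to 5, which is L ⇒ W
n=7: the only move is to 6(W), a W ⇒ L
n=8: can move to 7, which is L ⇒ W
n=9: the only move is to 8(W), a W ⇒ L
n=10: can move to 5, which is L ⇒ W
n=11: the only move is to 10(W), a W ⇒ L
n=12: can move to 11, which is L ⇒ W
n=13: the only move is to 12(W), a W ⇒ L
n=14: can move to 7, which is L ⇒ W
n=15: the only move is to 14(W), a W ⇒ L
n=16: can move to 15, which is L ⇒ W
n=17: the only move is to 16(W), a W ⇒ L
n=18: can move to 9, which is L ⇒ W
n=19: the only move is to 18(W), a W ⇒ L
n=20: can move to 19, which is L ⇒ W
n=21: the only move is to 20(W), a W ⇒ L
n=22: can move to 11, which is L ⇒ W
n=23: the only move is to 22(W), a W ⇒ L
n=24: can move to 23, which is L ⇒ W
n=25: the only move is to 24(W), a W ⇒ L
n=26: can move to 13, which is L ⇒ W
n=27: the only move is to 26(W), a W ⇒ L
n=28: can move to 27, which is L ⇒ W
n=29: the only move is to 28(W), a W ⇒ L
n=30: can move to 15, which is L ⇒ W
n=31: the only move is to 30(W), a W ⇒ L
n=32: can move to 31, which is L ⇒ W
n=33: the only move is to 32(W), a W ⇒ L
L entries with 0 ≤ n ≤ 33: n = 0, 2, 5, 7, 9, 11, 13, 15, 17, 19, 21, 23, 25, 27, 29, 31, 33; that makes 17.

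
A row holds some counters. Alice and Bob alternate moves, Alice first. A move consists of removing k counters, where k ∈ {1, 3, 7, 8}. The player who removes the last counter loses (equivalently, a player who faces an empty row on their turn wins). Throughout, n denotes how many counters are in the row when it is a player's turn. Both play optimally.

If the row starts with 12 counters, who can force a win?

Alice wins.

Build the W/L table. Terminal = W. A non-terminal position is W if it has a move to some L; otherwise it is L.
n=0: no move; the opponent has just taken the last counter and therefore loses → W
n=1: L (sole option 0(W) is W)
n=2: W (go to 1, an L position)
n=3: L (options 2(W), 0(W) are all W)
n=4: W (go to 3, an L position)
n=5: L (options 4(W), 2(W) are all W)
n=6: W (go to 5, an L position)
n=7: L (options 6(W), 4(W), 0(W) are all W)
n=8: W (go to 7, an L position)
n=9: W (go to 1, an L position)
n=10: W (go to 7, an L position)
n=11: W (go to 3, an L position)
n=12: W (go to 5, an L position)
From 12 Alice can remove 7, leaving 5, reaching an L position.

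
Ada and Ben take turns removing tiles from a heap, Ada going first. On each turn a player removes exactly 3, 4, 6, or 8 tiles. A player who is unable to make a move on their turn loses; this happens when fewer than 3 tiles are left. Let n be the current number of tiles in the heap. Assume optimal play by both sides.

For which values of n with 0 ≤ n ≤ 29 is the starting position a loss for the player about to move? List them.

0, 1, 2, 11, 12, 13, 22, 23, 24

Label each position W (a win for the player to move) or L (a loss). A position with no legal move is L; any other position is W exactly when some move reaches an L, and L when every move reaches a W.
n=0: no move → L
n=1: no move → L
n=2: no move → L
n=3: can move to 0, which is L ⇒ W
n=4: can move to 1, which is L ⇒ W
n=5: can move to 2, which is L ⇒ W
n=6: can move to 2, which is L ⇒ W
n=7: can move to 1, which is L ⇒ W
n=8: can move to 2, which is L ⇒ W
n=9: can move to 1, which is L ⇒ W
n=10: can move to 2, which is L ⇒ W
n=11: moves to 8(W), 7(W), 5(W), 3(W); every one is W ⇒ L
n=12: moves to 9(W), 8(W), 6(W), 4(W); every one is W ⇒ L
n=13: moves to 10(W), 9(W), 7(W), 5(W); every one is W ⇒ L
n=14: can move to 11, which is L ⇒ W
n=15: can move to 12, which is L ⇒ W
n=16: can move to 13, which is L ⇒ W
n=17: can move to 13, which is L ⇒ W
n=18: can move to 12, which is L ⇒ W
n=19: can move to 13, which is L ⇒ W
n=20: can move to 12, which is L ⇒ W
n=21: can move to 13, which is L ⇒ W
n=22: moves to 19(W), 18(W), 16(W), 14(W); every one is W ⇒ L
n=23: moves to 20(W), 19(W), 17(W), 15(W); every one is W ⇒ L
n=24: moves to 21(W), 20(W), 18(W), 16(W); every one is W ⇒ L
n=25: can move to 22, which is L ⇒ W
n=26: can move to 23, which is L ⇒ W
n=27: can move to 24, which is L ⇒ W
n=28: can move to 24, which is L ⇒ W
n=29: can move to 23, which is L ⇒ W
Reading off the rows marked L gives the requested list; there are 9 such values of n.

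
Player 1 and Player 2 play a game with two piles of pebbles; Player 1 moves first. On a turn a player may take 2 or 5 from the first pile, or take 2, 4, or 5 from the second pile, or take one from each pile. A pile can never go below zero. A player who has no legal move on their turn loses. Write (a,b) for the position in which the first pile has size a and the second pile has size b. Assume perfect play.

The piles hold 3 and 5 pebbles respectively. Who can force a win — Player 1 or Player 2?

Label each position W (a win for the player to move) or L (a loss). A position with no legal move is L; any other position is W exactly when some move reaches an L, and L when every move reaches a W.
No move ever increases a pile, so every position that can arise here has a ≤ 3 and b ≤ 5; it is enough to label the cells with 0 ≤ a ≤ 3 and 0 ≤ b ≤ 5.
Every move lowers a or b (never raises either), so fill the grid row by row in increasing a, and left to right within a row: each cell's successors are then already labelled.
      b=0  b=1  b=2  b=3  b=4  b=5
a=0:    L    L    W    W    W    W
a=1:    L    W    W    L    W    W
a=2:    W    W    L    L    W    W
a=3:    W    L    L    W    W    W
Cells with no legal move (terminal, hence L): (0,0), (0,1), (1,0).
The remaining L cells, each justified by listing all of its moves:
(1,3): →(1,1)(W), (0,2)(W) — all W, so L
(2,2): →(0,2)(W), (2,0)(W), (1,1)(W) — all W, so L
(2,3): →(0,3)(W), (2,1)(W), (1,2)(W) — all W, so L
(3,1): →(1,1)(W), (2,0)(W) — all W, so L
(3,2): →(1,2)(W), (3,0)(W), (2,1)(W) — all W, so L
Every other cell has at least one move into one of the L cells above, so it is W.
From (3,5) Player 1 can move to (3,1), reaching an L position.

Player 1 wins.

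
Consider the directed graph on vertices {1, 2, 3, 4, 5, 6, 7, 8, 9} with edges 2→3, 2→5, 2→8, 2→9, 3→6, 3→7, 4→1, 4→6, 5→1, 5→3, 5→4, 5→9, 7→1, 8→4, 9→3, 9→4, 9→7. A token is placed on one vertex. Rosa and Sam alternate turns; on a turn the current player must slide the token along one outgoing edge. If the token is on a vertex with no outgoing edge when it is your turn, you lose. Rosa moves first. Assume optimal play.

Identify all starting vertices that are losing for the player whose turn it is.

1, 6, 8, 9

Use the standard recursion: the mover loses at a terminal position; elsewhere, the mover wins exactly when some move hands the opponent an L position.
Every edge goes from a vertex to one that appears earlier in the order 1, 6, 4, 7, 3, 9, 8, 5, 2, so processing vertices in that order labels each vertex after all of its successors.
1: no outgoing edge → L
6: no outgoing edge → L
4: reaches L-position 6 → W
7: reaches L-position 1 → W
3: reaches L-position 6 → W
9: only reaches 3(W), 7(W), 4(W), all W → L
8: only reaches 4(W), which is W → L
5: reaches L-position 9 → W
2: reaches L-position 8 → W
The losing starting vertices are exactly the entries labelled L in this table (4 of them).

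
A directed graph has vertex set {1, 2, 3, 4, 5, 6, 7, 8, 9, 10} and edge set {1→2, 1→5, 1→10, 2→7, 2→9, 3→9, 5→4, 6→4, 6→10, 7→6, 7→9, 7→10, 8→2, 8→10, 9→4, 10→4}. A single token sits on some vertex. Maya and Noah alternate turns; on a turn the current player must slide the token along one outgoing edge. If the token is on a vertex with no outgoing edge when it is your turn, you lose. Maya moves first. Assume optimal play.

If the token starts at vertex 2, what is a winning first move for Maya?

Work bottom-up. With no move the player to move loses. Otherwise the position is W if at least one move leads to an L position for the opponent, and L if every move leads to a W.
Every edge goes from a vertex to one that appears earlier in the order 4, 9, 10, 6, 5, 3, 7, 2, 8, 1, so processing vertices in that order labels each vertex after all of its successors.
4: no outgoing edge → L
9: W (go to 4, an L position)
10: W (go to 4, an L position)
6: W (go to 4, an L position)
5: W (go to 4, an L position)
3: L (sole option 9(W) is W)
7: L (options 6(W), 10(W), 9(W) are all W)
2: W (go to 7, an L position)
8: L (options 2(W), 10(W) are all W)
1: L (options 2(W), 5(W), 10(W) are all W)
From 2, the L positions reachable in one move are: 7.

Move to 7.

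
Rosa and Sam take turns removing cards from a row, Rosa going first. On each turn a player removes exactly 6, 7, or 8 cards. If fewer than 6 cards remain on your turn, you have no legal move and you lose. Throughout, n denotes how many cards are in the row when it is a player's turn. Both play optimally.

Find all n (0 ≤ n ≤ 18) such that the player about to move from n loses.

Label each position W (a win for the player to move) or L (a loss). A position with no legal move is L; any other position is W exactly when some move reaches an L, and L when every move reaches a W.
n=0: no move → L
n=1: no move → L
n=2: no move → L
n=3: no move → L
n=4: no move → L
n=5: no move → L
n=6: reaches L-position 0 → W
n=7: reaches L-position 1 → W
n=8: reaches L-position 2 → W
n=9: reaches L-position 3 → W
n=10: reaches L-position 4 → W
n=11: reaches L-position 5 → W
n=12: reaches L-position 5 → W
n=13: reaches L-position 5 → W
n=14: only reaches 8(W), 7(W), 6(W), all W → L
n=15: only reaches 9(W), 8(W), 7(W), all W → L
n=16: only reaches 10(W), 9(W), 8(W), all W → L
n=17: only reaches 11(W), 10(W), 9(W), all W → L
n=18: only reaches 12(W), 11(W), 10(W), all W → L
The losing starting values of n are exactly the entries labelled L in this table (11 of them).

0, 1, 2, 3, 4, 5, 14, 15, 16, 17, 18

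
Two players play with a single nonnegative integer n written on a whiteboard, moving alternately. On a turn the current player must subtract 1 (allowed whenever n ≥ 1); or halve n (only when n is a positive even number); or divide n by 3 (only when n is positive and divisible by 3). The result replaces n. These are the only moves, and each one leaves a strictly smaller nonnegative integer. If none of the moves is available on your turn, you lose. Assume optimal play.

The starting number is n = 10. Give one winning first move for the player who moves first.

Positions with no move are L. A position that does have a move is losing for the player to move precisely when every available move leads to a winning position for the opponent. Fill in the labels:
n=0: no move → L
n=1: reaches L-position 0 → W
n=2: only reaches 1(W), which is W → L
n=3: reaches L-position 2 → W
n=4: reaches L-position 2 → W
n=5: only reaches 4(W), which is W → L
n=6: reaches L-position 2 → W
n=7: only reaches 6(W), which is W → L
n=8: reaches L-position 7 → W
n=9: only reaches 3(W), 8(W), all W → L
n=10: reaches L-position 5 → W
From 10, the L positions reachable in one move are: 5, 9. Any move reaching one of these is winning.

Move to 5.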